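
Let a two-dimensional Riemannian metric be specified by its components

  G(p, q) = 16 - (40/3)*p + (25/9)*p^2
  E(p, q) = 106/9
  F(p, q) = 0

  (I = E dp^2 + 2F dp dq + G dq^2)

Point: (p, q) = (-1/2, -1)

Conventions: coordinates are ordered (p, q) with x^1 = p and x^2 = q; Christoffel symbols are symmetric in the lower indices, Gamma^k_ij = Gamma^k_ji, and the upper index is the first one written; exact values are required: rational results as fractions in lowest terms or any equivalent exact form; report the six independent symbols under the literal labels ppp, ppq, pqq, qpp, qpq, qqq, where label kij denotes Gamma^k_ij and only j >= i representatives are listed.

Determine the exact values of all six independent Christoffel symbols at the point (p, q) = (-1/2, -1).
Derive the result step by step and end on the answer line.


E = 106/9, F = 0, G = 841/36 at the point
E_p = 0, E_q = 0, F_p = 0, F_q = 0, G_p = -145/9, G_q = 0
EG - F^2 = 44573/162;  g^inv = (162/44573) * [[841/36, 0], [0, 106/9]]
first-kind symbols [ij,l] = (1/2)(d_i g_jl + d_j g_il - d_l g_ij): [pp,p] = E_p/2 = 0, [pp,q] = F_p - E_q/2 = 0, [pq,p] = E_q/2 = 0, [pq,q] = G_p/2 = -145/18, [qq,p] = F_q - G_p/2 = 145/18, [qq,q] = G_q/2 = 0
Gamma^p_ij = (G*[ij,p] - F*[ij,q])/(EG - F^2), Gamma^q_ij = (E*[ij,q] - F*[ij,p])/(EG - F^2)

Answer: Gamma_ppp = 0, Gamma_ppq = 0, Gamma_pqq = 145/212, Gamma_qpp = 0, Gamma_qpq = -10/29, Gamma_qqq = 0


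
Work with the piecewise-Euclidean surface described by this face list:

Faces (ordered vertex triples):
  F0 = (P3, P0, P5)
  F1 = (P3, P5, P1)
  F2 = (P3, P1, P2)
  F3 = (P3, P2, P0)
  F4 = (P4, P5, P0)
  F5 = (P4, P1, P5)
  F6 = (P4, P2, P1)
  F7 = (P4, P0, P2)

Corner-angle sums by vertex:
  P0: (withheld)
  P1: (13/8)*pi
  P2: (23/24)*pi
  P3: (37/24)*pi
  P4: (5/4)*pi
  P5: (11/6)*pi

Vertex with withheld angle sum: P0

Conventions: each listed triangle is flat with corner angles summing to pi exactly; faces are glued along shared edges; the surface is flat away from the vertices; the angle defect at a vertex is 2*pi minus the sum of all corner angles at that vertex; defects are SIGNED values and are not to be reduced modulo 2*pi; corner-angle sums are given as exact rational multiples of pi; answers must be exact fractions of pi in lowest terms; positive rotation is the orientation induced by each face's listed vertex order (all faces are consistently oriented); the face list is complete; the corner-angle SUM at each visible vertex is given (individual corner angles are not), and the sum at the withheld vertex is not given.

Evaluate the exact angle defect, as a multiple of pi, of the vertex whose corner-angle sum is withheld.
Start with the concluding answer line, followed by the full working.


Answer: defect(P0) = (29/24)*pi

V = 6, E = 12, F = 8; chi = V - E + F = 2
Gauss-Bonnet: total defect = 2*pi*chi = 4*pi; visible defects sum to (67/24)*pi


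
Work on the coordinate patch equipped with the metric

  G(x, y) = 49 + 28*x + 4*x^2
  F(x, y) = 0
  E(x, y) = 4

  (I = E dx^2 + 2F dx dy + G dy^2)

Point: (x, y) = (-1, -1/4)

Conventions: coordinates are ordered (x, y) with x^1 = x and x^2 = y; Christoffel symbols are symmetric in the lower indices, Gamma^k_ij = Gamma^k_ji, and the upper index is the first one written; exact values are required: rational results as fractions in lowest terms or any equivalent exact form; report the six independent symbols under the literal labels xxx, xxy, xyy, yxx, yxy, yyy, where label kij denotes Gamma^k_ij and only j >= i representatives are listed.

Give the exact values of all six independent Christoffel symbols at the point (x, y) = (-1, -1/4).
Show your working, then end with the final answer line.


E = 4, F = 0, G = 25 at the point
E_x = 0, E_y = 0, F_x = 0, F_y = 0, G_x = 20, G_y = 0
EG - F^2 = 100;  g^inv = (1/100) * [[25, 0], [0, 4]]
first-kind symbols [ij,l] = (1/2)(d_i g_jl + d_j g_il - d_l g_ij): [xx,x] = E_x/2 = 0, [xx,y] = F_x - E_y/2 = 0, [xy,x] = E_y/2 = 0, [xy,y] = G_x/2 = 10, [yy,x] = F_y - G_x/2 = -10, [yy,y] = G_y/2 = 0
Gamma^x_ij = (G*[ij,x] - F*[ij,y])/(EG - F^2), Gamma^y_ij = (E*[ij,y] - F*[ij,x])/(EG - F^2)

Answer: Gamma_xxx = 0, Gamma_xxy = 0, Gamma_xyy = -5/2, Gamma_yxx = 0, Gamma_yxy = 2/5, Gamma_yyy = 0


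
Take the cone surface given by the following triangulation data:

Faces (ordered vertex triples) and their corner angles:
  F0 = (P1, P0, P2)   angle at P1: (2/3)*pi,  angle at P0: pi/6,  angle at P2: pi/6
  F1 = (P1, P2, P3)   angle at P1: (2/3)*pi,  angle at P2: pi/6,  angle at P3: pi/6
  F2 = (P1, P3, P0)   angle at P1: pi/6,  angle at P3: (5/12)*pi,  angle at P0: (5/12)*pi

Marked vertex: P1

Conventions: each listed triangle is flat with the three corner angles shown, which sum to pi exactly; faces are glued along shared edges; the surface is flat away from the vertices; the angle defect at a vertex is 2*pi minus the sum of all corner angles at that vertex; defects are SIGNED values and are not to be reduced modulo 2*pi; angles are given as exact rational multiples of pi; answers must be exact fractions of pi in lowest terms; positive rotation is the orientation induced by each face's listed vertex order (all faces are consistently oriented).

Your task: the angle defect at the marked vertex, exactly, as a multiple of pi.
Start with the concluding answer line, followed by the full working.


Answer: defect(P1) = pi/2

Sum of corner angles at P1: (3/2)*pi
defect = 2*pi - (3/2)*pi


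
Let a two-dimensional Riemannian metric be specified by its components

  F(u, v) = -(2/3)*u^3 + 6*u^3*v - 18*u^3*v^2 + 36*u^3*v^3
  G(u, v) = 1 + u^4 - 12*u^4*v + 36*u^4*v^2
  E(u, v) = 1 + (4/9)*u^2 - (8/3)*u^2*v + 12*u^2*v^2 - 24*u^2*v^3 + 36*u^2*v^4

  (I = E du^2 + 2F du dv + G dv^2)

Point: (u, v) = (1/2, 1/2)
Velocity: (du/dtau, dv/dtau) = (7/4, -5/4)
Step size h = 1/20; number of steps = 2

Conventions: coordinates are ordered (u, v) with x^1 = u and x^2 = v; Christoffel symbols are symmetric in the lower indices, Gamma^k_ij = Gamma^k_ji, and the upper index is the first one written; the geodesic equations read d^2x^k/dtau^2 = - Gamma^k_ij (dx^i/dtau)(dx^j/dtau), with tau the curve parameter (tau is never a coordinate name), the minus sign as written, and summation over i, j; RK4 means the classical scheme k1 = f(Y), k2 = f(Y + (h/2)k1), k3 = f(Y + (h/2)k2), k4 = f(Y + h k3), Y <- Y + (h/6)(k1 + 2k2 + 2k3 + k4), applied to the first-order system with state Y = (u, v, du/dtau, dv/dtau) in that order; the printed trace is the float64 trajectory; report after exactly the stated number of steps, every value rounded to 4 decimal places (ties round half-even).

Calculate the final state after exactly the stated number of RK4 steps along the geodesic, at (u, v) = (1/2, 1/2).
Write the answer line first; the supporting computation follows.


Answer: u = 0.6793, v = 0.3791, du/dtau = 1.8242, dv/dtau = -1.1767

f(Y) = (du/dtau, dv/dtau, -Gamma^u_ij Y'^i Y'^j, -Gamma^v_ij Y'^i Y'^j) with the Gammas evaluated at the stage position; h = 0.050000; intermediate values shown to 6 dp
step 0: u = 0.5000, v = 0.5000, du/dtau = 1.7500, dv/dtau = -1.2500
step 1:
  k1: at (u, v) = (0.500000, 0.500000), (du/dtau, dv/dtau) = (1.750000, -1.250000); Gamma_uuu = 0.427948, Gamma_uuv = 0.733624, Gamma_uvv = 0.550218, Gamma_vuu = 0.366812, Gamma_vuv = 0.628821, Gamma_vvv = 0.471616; k1 = (1.750000, -1.250000, 1.039301, 0.890830)
  k2: at (u, v) = (0.543750, 0.468750), (du/dtau, dv/dtau) = (1.775983, -1.227729); Gamma_uuu = 0.370227, Gamma_uuv = 0.696643, Gamma_uvv = 0.626979, Gamma_vuu = 0.348321, Gamma_vuv = 0.655424, Gamma_vvv = 0.589882; k2 = (1.775983, -1.227729, 0.925162, 0.870423)
  k3: at (u, v) = (0.544400, 0.469307), (du/dtau, dv/dtau) = (1.773129, -1.228239); Gamma_uuu = 0.371071, Gamma_uuv = 0.699005, Gamma_uvv = 0.628698, Gamma_vuu = 0.349503, Gamma_vuv = 0.658377, Gamma_vvv = 0.592156; k3 = (1.773129, -1.228239, 0.929549, 0.875520)
  k4: at (u, v) = (0.588656, 0.438588), (du/dtau, dv/dtau) = (1.796477, -1.206224); Gamma_uuu = 0.321942, Gamma_uuv = 0.655322, Gamma_uvv = 0.709321, Gamma_vuu = 0.327661, Gamma_vuv = 0.666962, Gamma_vvv = 0.721921; k4 = (1.796477, -1.206224, 0.769044, 0.782705)
  Y <- Y + (h/6)(k1 + 2k2 + 2k3 + k4): u = 0.5887, v = 0.4386, du/dtau = 1.7960, dv/dtau = -1.2070
step 2:
  k1: at (u, v) = (0.588706, 0.438599), (du/dtau, dv/dtau) = (1.795981, -1.206955); Gamma_uuu = 0.321952, Gamma_uuv = 0.655398, Gamma_uvv = 0.709436, Gamma_vuu = 0.327699, Gamma_vuv = 0.667098, Gamma_vvv = 0.722100; k1 = (1.795981, -1.206955, 0.769436, 0.783171)
  k2: at (u, v) = (0.633605, 0.408425), (du/dtau, dv/dtau) = (1.815217, -1.187376); Gamma_uuu = 0.281362, Gamma_uuv = 0.607966, Gamma_uvv = 0.796685, Gamma_vuu = 0.303983, Gamma_vuv = 0.656845, Gamma_vvv = 0.860738; k2 = (1.815217, -1.187376, 0.570445, 0.616308)
  k3: at (u, v) = (0.634086, 0.408914), (du/dtau, dv/dtau) = (1.810243, -1.191547); Gamma_uuu = 0.281856, Gamma_uuv = 0.609711, Gamma_uvv = 0.797963, Gamma_vuu = 0.304855, Gamma_vuv = 0.659463, Gamma_vvv = 0.863077; k3 = (1.810243, -1.191547, 0.573708, 0.620523)
  k4: at (u, v) = (0.679218, 0.379021), (du/dtau, dv/dtau) = (1.824667, -1.175929); Gamma_uuu = 0.249037, Gamma_uuv = 0.559379, Gamma_uvv = 0.894590, Gamma_vuu = 0.279690, Gamma_vuv = 0.628229, Gamma_vvv = 1.004698; k4 = (1.824667, -1.175929, 0.334303, 0.375449)
  Y <- Y + (h/6)(k1 + 2k2 + 2k3 + k4): u = 0.6793, v = 0.3791, du/dtau = 1.8242, dv/dtau = -1.1767


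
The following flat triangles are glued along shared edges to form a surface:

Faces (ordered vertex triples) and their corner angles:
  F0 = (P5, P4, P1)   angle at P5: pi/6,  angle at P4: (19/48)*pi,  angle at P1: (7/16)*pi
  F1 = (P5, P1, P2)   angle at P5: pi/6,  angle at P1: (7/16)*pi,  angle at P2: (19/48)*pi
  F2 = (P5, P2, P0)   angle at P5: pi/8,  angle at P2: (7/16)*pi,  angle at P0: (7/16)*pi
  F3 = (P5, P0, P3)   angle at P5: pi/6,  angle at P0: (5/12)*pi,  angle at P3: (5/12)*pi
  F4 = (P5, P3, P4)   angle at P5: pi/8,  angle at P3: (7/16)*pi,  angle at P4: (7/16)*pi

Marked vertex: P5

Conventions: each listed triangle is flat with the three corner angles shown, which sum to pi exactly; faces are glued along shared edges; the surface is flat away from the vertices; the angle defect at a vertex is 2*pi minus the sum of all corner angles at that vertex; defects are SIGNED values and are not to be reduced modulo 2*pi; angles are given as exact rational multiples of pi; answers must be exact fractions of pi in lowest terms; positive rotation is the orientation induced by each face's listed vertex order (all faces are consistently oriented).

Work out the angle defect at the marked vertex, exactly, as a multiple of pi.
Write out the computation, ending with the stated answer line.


Sum of corner angles at P5: (3/4)*pi
defect = 2*pi - (3/4)*pi

Answer: defect(P5) = (5/4)*pi


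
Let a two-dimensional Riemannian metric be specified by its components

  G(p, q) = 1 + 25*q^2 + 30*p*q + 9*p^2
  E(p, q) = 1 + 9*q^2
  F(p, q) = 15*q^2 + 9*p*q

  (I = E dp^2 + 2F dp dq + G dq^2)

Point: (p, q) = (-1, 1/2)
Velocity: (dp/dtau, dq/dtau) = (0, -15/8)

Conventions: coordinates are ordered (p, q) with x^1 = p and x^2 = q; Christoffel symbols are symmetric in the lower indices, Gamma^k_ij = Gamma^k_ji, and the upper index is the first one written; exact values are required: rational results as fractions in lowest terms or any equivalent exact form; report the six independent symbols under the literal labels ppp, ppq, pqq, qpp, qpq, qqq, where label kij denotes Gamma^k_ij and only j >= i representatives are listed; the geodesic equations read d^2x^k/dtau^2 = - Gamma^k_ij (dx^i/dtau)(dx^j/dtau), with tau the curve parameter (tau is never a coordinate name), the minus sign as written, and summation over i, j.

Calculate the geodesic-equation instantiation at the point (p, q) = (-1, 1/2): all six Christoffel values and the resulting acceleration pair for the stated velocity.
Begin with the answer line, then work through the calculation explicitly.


Answer: Gamma_ppp = 0, Gamma_ppq = 9/7, Gamma_pqq = 15/7, Gamma_qpp = 0, Gamma_qpq = -3/7, Gamma_qqq = -5/7; accelerations (d^2p/dtau^2, d^2q/dtau^2) = (-3375/448, 1125/448)

E = 13/4, F = -3/4, G = 5/4 at the point
E_p = 0, E_q = 9, F_p = 9/2, F_q = 6, G_p = -3, G_q = -5
EG - F^2 = 7/2;  g^inv = (2/7) * [[5/4, 3/4], [3/4, 13/4]]
first-kind symbols [ij,l] = (1/2)(d_i g_jl + d_j g_il - d_l g_ij): [pp,p] = E_p/2 = 0, [pp,q] = F_p - E_q/2 = 0, [pq,p] = E_q/2 = 9/2, [pq,q] = G_p/2 = -3/2, [qq,p] = F_q - G_p/2 = 15/2, [qq,q] = G_q/2 = -5/2
Gamma^p_ij = (G*[ij,p] - F*[ij,q])/(EG - F^2), Gamma^q_ij = (E*[ij,q] - F*[ij,p])/(EG - F^2)
Gamma_ppp = 0, Gamma_ppq = 9/7, Gamma_pqq = 15/7, Gamma_qpp = 0, Gamma_qpq = -3/7, Gamma_qqq = -5/7
d^2p/dtau^2 = -(Gamma_ppp*(0)^2 + 2*Gamma_ppq*(0)*(-15/8) + Gamma_pqq*(-15/8)^2) = -3375/448
d^2q/dtau^2 = -(Gamma_qpp*(0)^2 + 2*Gamma_qpq*(0)*(-15/8) + Gamma_qqq*(-15/8)^2) = 1125/448


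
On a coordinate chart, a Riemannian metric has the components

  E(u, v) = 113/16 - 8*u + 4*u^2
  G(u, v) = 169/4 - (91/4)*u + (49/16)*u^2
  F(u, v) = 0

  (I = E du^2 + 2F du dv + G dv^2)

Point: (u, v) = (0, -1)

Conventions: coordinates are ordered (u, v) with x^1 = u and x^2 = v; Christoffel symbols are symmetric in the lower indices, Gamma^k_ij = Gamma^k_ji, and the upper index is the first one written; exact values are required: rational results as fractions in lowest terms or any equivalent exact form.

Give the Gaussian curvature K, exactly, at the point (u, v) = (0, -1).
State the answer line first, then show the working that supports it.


Answer: K = 3584/165997

E = 113/16, F = 0, G = 169/4, EG - F^2 = 19097/64 at the point
E_u = -8, E_v = 0, F_u = 0, F_v = 0, G_u = -91/4, G_v = 0
E_vv = 0, F_uv = 0, G_uu = 49/8
By Brioschi, K is (det M1 - det M2) divided by (EG - F^2) squared.
M1 = [[-E_vv/2 + F_uv - G_uu/2, E_u/2, F_u - E_v/2], [F_v - G_u/2, E, F], [G_v/2, F, G]] = [[-49/16, -4, 0], [91/8, 113/16, 0], [0, 0, 169/4]]; det M1 = 1032759/1024
M2 = [[0, E_v/2, G_u/2], [E_v/2, E, F], [G_u/2, F, G]] = [[0, 0, -91/8], [0, 113/16, 0], [-91/8, 0, 169/4]]; det M2 = -935753/1024
det M1 - det M2 = 15379/8; K = 15379/8 / (19097/64)^2 = 3584/165997


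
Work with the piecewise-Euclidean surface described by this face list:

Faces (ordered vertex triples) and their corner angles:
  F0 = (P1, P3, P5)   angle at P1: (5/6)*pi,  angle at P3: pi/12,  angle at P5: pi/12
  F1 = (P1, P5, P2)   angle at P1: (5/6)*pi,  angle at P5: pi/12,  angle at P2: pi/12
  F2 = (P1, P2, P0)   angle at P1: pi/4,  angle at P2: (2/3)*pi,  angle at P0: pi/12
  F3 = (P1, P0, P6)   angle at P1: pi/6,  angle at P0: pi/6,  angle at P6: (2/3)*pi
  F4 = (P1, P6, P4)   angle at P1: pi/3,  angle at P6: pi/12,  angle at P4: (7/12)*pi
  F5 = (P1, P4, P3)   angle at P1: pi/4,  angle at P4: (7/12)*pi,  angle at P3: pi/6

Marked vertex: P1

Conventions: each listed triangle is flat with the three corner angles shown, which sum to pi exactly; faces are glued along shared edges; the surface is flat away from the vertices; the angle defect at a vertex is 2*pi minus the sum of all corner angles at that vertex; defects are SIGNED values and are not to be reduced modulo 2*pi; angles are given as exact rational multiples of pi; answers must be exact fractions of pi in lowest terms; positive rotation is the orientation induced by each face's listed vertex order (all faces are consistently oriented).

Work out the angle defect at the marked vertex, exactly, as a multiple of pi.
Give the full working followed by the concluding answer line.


Sum of corner angles at P1: (8/3)*pi
defect = 2*pi - (8/3)*pi

Answer: defect(P1) = (-2/3)*pi


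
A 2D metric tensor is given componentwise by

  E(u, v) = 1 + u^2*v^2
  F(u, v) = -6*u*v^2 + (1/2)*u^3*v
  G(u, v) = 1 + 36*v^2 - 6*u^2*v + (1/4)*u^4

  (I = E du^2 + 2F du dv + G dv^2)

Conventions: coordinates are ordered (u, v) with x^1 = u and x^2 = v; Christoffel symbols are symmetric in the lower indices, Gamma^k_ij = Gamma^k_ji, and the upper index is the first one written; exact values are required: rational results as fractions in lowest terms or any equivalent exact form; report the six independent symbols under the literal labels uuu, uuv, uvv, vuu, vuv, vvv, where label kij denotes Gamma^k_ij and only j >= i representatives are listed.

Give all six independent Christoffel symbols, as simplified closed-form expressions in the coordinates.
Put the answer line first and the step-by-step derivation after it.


Answer: Gamma_uuu = 4*u*v^2/(u^4 + 4*u^2*v^2 - 24*u^2*v + 144*v^2 + 4), Gamma_uuv = 4*u^2*v/(u^4 + 4*u^2*v^2 - 24*u^2*v + 144*v^2 + 4), Gamma_uvv = -24*u*v/(u^4 + 4*u^2*v^2 - 24*u^2*v + 144*v^2 + 4), Gamma_vuu = (2*u^2*v - 24*v^2)/(u^4 + 4*u^2*v^2 - 24*u^2*v + 144*v^2 + 4), Gamma_vuv = (2*u^3 - 24*u*v)/(u^4 + 4*u^2*v^2 - 24*u^2*v + 144*v^2 + 4), Gamma_vvv = (-12*u^2 + 144*v)/(u^4 + 4*u^2*v^2 - 24*u^2*v + 144*v^2 + 4)

E = 1 + u^2*v^2; F = -6*u*v^2 + (1/2)*u^3*v; G = 1 + 36*v^2 - 6*u^2*v + (1/4)*u^4
Gamma^k_ij = (1/2) g^{kl} (d_i g_jl + d_j g_il - d_l g_ij), with g^inv = (1/(EG-F^2)) [[G, -F], [-F, E]]
first partials: E_u = 2*u*v^2, E_v = 2*u^2*v, F_u = -6*v^2 + (3/2)*u^2*v, F_v = -12*u*v + (1/2)*u^3, G_u = -12*u*v + u^3, G_v = 72*v - 6*u^2
D = EG - F^2 = 1 + 36*v^2 - 6*u^2*v + u^2*v^2 + (1/4)*u^4
expanded: Gamma^u_uu = (G E_u - 2F F_u + F E_v)/(2D), Gamma^u_uv = (G E_v - F G_u)/(2D), Gamma^u_vv = (2G F_v - G G_u - F G_v)/(2D), Gamma^v_uu = (2E F_u - E E_v - F E_u)/(2D), Gamma^v_uv = (E G_u - F E_v)/(2D), Gamma^v_vv = (E G_v - 2F F_v + F G_u)/(2D); substitute and cancel common factors


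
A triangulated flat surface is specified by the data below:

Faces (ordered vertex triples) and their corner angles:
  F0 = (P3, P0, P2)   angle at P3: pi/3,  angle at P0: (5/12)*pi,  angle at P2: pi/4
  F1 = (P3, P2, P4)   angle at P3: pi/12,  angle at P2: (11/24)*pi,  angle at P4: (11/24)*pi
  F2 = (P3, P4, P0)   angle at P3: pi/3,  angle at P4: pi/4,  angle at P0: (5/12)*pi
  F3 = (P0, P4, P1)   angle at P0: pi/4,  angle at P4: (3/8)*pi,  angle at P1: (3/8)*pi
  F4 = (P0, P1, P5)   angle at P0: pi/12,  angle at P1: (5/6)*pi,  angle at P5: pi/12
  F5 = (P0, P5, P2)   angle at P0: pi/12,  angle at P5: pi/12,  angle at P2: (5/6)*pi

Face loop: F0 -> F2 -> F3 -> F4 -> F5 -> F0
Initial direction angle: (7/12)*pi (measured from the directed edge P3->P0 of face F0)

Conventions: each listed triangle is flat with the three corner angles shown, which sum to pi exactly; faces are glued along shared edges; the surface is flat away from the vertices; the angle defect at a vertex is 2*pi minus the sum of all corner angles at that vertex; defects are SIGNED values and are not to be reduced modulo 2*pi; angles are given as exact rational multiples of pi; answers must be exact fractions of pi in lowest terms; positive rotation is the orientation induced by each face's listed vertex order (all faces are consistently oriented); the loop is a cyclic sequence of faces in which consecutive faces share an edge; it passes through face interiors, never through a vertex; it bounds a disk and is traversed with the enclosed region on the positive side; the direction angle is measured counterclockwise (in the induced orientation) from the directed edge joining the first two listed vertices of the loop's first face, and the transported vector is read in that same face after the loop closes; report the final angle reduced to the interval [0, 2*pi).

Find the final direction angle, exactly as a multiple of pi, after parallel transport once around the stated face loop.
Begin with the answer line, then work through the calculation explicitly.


Answer: final direction angle = (4/3)*pi

enclosed vertex P0: corner angles sum to (5/4)*pi, defect = 2*pi - (5/4)*pi = (3/4)*pi
final direction = starting direction + enclosed defect total, reduced mod 2*pi (induced orientation)
final angle = (7/12)*pi + (3/4)*pi = (4/3)*pi (mod 2*pi)


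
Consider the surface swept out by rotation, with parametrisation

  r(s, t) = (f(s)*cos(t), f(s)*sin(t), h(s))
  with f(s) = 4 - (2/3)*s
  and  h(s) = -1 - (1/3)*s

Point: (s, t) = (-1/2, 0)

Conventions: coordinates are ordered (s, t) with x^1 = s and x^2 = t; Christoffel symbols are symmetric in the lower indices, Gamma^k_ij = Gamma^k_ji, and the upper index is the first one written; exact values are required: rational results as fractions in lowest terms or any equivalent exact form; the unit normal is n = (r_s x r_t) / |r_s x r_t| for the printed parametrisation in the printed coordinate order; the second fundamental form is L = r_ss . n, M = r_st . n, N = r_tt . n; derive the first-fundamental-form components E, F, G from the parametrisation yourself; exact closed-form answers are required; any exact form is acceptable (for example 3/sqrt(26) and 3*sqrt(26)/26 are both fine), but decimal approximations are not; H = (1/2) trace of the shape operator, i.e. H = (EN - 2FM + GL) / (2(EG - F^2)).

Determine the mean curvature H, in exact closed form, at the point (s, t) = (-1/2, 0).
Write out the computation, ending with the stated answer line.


f = 13/3, f' = -2/3, f'' = 0, h' = -1/3, h'' = 0
E = 5/9, F = 0, G = 169/9; answer radicand W^2 = 5/9
unnormalised second-form numerators: l = 0, m = 0, n = -13/9; L = l/sqrt(5/9), and similarly M = m/sqrt(W^2), N = n/sqrt(W^2)
H = (E*n - 2*F*m + G*l) / (2*(EG - F^2)*sqrt(W^2)); E*n - 2*F*m + G*l = -65/81, EG - F^2 = 845/81, so H = (-1/26)/sqrt(5/9)

Answer: H = -3*sqrt(5)/130


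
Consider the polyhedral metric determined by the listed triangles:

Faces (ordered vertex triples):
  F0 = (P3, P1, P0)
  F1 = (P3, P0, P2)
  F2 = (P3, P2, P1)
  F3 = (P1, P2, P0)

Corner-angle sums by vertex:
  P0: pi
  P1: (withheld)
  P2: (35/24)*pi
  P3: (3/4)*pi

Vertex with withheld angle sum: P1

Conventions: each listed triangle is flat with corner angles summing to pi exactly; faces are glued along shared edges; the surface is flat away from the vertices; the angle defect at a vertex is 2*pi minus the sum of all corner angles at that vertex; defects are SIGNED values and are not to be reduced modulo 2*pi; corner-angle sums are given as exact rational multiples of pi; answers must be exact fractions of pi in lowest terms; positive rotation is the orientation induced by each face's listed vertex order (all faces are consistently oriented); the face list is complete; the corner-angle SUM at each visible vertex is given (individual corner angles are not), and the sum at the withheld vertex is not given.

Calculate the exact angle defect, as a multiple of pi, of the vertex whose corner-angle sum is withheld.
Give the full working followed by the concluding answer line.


V = 4, E = 6, F = 4; chi = V - E + F = 2
Gauss-Bonnet: total defect = 2*pi*chi = 4*pi; visible defects sum to (67/24)*pi

Answer: defect(P1) = (29/24)*pi


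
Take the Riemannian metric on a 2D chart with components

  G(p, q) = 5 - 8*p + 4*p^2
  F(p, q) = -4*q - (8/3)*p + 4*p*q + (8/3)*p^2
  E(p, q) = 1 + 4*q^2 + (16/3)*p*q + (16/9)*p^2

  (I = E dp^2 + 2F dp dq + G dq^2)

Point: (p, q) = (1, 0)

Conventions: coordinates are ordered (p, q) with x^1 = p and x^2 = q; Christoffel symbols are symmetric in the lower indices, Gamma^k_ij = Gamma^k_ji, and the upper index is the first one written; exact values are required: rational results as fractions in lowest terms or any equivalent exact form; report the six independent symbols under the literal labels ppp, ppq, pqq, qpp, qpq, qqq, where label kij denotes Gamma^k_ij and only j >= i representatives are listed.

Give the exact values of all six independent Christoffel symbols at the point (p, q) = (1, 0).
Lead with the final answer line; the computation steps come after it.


Answer: Gamma_ppp = 16/25, Gamma_ppq = 24/25, Gamma_pqq = 0, Gamma_qpp = 0, Gamma_qpq = 0, Gamma_qqq = 0

E = 25/9, F = 0, G = 1 at the point
E_p = 32/9, E_q = 16/3, F_p = 8/3, F_q = 0, G_p = 0, G_q = 0
EG - F^2 = 25/9;  g^inv = (9/25) * [[1, 0], [0, 25/9]]
first-kind symbols [ij,l] = (1/2)(d_i g_jl + d_j g_il - d_l g_ij): [pp,p] = E_p/2 = 16/9, [pp,q] = F_p - E_q/2 = 0, [pq,p] = E_q/2 = 8/3, [pq,q] = G_p/2 = 0, [qq,p] = F_q - G_p/2 = 0, [qq,q] = G_q/2 = 0
Gamma^p_ij = (G*[ij,p] - F*[ij,q])/(EG - F^2), Gamma^q_ij = (E*[ij,q] - F*[ij,p])/(EG - F^2)


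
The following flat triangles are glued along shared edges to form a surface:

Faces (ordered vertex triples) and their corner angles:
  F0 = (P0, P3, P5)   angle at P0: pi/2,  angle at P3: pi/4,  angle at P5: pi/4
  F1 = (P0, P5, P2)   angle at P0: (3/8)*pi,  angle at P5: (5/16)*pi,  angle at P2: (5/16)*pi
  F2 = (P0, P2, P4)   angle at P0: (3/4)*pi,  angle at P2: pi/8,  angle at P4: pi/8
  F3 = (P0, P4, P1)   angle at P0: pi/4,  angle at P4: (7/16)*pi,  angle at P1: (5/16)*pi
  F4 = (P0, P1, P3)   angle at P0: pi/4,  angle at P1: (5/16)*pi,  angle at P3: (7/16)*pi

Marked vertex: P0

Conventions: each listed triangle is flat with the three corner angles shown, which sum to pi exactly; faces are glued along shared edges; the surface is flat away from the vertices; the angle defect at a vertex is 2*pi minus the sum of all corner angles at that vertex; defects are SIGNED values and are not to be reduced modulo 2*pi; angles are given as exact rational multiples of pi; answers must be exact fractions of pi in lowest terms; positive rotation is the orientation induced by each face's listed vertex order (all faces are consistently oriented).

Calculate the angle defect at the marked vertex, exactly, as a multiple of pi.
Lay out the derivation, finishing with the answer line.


Sum of corner angles at P0: (17/8)*pi
defect = 2*pi - (17/8)*pi

Answer: defect(P0) = -pi/8


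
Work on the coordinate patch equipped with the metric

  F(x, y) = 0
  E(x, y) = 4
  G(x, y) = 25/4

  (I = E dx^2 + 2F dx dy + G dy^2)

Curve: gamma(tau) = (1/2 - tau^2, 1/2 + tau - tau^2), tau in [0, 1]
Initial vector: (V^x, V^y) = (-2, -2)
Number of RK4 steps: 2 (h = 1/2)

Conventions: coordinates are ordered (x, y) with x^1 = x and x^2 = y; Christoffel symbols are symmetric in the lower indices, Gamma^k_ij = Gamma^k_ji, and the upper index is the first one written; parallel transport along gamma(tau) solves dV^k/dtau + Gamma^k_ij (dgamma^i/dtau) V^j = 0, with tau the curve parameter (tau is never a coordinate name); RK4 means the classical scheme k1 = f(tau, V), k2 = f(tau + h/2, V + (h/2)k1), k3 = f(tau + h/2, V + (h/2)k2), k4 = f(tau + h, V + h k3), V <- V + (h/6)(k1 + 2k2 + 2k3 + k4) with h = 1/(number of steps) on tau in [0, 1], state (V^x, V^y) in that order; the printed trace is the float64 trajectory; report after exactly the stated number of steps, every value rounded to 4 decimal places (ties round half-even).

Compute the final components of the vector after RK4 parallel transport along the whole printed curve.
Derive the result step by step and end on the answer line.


gamma'(tau) = (-2*tau, 1 - 2*tau); f(tau, V)^k = -Gamma^k_ij(gamma(tau)) gamma'^i(tau) V^j; h = 1/2; intermediate values shown to 6 dp
curve data and Christoffel symbols at the stage parameters:
  tau = 0.000000: gamma = (0.500000, 0.500000), gamma' = (0.000000, 1.000000); Gamma_xxx = 0.000000, Gamma_xxy = 0.000000, Gamma_xyy = 0.000000, Gamma_yxx = 0.000000, Gamma_yxy = 0.000000, Gamma_yyy = 0.000000
  tau = 0.250000: gamma = (0.437500, 0.687500), gamma' = (-0.500000, 0.500000); Gamma_xxx = 0.000000, Gamma_xxy = 0.000000, Gamma_xyy = 0.000000, Gamma_yxx = 0.000000, Gamma_yxy = 0.000000, Gamma_yyy = 0.000000
  tau = 0.500000: gamma = (0.250000, 0.750000), gamma' = (-1.000000, 0.000000); Gamma_xxx = 0.000000, Gamma_xxy = 0.000000, Gamma_xyy = 0.000000, Gamma_yxx = 0.000000, Gamma_yxy = 0.000000, Gamma_yyy = 0.000000
  tau = 0.750000: gamma = (-0.062500, 0.687500), gamma' = (-1.500000, -0.500000); Gamma_xxx = 0.000000, Gamma_xxy = 0.000000, Gamma_xyy = 0.000000, Gamma_yxx = 0.000000, Gamma_yxy = 0.000000, Gamma_yyy = 0.000000
  tau = 1.000000: gamma = (-0.500000, 0.500000), gamma' = (-2.000000, -1.000000); Gamma_xxx = 0.000000, Gamma_xxy = 0.000000, Gamma_xyy = 0.000000, Gamma_yxx = 0.000000, Gamma_yxy = 0.000000, Gamma_yyy = 0.000000
step 0: V^x = -2.0000, V^y = -2.0000
step 1: k1 = (0.000000, 0.000000), k2 = (0.000000, 0.000000), k3 = (0.000000, 0.000000), k4 = (0.000000, 0.000000); V <- V + (h/6)(k1 + 2k2 + 2k3 + k4): V^x = -2.0000, V^y = -2.0000
step 2: k1 = (0.000000, 0.000000), k2 = (0.000000, 0.000000), k3 = (0.000000, 0.000000), k4 = (0.000000, 0.000000); V <- V + (h/6)(k1 + 2k2 + 2k3 + k4): V^x = -2.0000, V^y = -2.0000

Answer: V^x = -2.0000, V^y = -2.0000


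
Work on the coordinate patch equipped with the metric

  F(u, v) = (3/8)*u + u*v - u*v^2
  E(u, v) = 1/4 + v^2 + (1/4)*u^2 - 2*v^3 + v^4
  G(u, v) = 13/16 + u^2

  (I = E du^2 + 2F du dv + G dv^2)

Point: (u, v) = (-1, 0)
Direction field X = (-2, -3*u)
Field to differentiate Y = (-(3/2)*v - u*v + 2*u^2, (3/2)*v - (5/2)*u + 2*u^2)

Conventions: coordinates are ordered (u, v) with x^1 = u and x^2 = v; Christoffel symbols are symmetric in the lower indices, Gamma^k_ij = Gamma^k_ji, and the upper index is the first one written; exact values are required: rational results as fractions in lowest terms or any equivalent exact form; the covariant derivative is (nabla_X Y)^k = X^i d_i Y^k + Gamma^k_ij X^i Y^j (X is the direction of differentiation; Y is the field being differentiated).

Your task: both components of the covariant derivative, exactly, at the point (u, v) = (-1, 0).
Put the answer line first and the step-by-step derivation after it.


Answer: (nabla_X Y)^u = 941/98, (nabla_X Y)^v = 1859/98

E = 1/2, F = -3/8, G = 29/16 at the point
E_u = -1/2, E_v = 0, F_u = 3/8, F_v = -1, G_u = -2, G_v = 0
EG - F^2 = 49/64;  g^inv = (64/49) * [[29/16, 3/8], [3/8, 1/2]]
first-kind symbols [ij,l] = (1/2)(d_i g_jl + d_j g_il - d_l g_ij): [uu,u] = E_u/2 = -1/4, [uu,v] = F_u - E_v/2 = 3/8, [uv,u] = E_v/2 = 0, [uv,v] = G_u/2 = -1, [vv,u] = F_v - G_u/2 = 0, [vv,v] = G_v/2 = 0
Gamma^u_ij = (G*[ij,u] - F*[ij,v])/(EG - F^2), Gamma^v_ij = (E*[ij,v] - F*[ij,u])/(EG - F^2)
Gamma_uuu = -20/49, Gamma_uuv = -24/49, Gamma_uvv = 0, Gamma_vuu = 6/49, Gamma_vuv = -32/49, Gamma_vvv = 0
X = (-2, 3), Y = (2, 9/2) at the point


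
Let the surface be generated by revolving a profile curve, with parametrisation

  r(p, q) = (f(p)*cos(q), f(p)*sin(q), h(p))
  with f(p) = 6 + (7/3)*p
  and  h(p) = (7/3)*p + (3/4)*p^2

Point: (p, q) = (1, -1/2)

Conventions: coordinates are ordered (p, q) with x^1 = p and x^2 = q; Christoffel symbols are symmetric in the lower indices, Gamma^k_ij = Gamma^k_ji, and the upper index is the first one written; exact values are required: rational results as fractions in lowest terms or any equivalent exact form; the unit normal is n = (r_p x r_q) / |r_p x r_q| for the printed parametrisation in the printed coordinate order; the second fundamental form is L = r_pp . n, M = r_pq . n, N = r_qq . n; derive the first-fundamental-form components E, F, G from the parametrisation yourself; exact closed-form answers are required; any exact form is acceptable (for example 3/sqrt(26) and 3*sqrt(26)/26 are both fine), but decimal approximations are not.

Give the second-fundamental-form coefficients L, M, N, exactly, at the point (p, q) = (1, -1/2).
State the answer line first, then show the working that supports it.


Answer: L = 21*sqrt(29)/145, M = 0, N = 115*sqrt(29)/87

f = 25/3, f' = 7/3, f'' = 0, h' = 23/6, h'' = 3/2
E = 725/36, F = 0, G = 625/9; answer radicand W^2 = 725/36
unnormalised second-form numerators: l = 7/2, m = 0, n = 575/18; L = l/sqrt(725/36), and similarly M = m/sqrt(W^2), N = n/sqrt(W^2)


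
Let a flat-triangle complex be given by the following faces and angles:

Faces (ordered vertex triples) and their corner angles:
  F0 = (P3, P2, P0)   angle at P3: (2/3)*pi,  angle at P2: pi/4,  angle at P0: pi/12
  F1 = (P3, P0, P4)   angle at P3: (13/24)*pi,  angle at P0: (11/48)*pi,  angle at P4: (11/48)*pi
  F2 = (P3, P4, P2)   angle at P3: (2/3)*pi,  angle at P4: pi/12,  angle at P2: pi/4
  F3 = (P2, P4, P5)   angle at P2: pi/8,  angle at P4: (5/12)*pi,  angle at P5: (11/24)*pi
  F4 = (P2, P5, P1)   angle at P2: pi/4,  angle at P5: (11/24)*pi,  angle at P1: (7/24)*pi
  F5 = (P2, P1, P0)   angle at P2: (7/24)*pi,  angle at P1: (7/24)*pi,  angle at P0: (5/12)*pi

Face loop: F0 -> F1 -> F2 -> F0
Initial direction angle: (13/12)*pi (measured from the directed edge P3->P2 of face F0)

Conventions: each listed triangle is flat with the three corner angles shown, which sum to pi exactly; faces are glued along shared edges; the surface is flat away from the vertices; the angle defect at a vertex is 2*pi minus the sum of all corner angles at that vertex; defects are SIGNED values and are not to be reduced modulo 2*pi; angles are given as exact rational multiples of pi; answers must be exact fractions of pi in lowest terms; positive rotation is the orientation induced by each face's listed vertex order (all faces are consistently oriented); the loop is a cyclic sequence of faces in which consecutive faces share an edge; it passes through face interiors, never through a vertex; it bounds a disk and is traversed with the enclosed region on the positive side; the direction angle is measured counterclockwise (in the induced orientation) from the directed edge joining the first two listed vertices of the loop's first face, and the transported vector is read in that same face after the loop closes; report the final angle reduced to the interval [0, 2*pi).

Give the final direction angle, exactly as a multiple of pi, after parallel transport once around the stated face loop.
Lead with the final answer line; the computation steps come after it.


Answer: final direction angle = (29/24)*pi

enclosed vertex P3: corner angles sum to (15/8)*pi, defect = 2*pi - (15/8)*pi = pi/8
summing the enclosed defects onto the initial angle, mod 2*pi in the induced orientation:
final angle = (13/12)*pi + pi/8 = (29/24)*pi (mod 2*pi)


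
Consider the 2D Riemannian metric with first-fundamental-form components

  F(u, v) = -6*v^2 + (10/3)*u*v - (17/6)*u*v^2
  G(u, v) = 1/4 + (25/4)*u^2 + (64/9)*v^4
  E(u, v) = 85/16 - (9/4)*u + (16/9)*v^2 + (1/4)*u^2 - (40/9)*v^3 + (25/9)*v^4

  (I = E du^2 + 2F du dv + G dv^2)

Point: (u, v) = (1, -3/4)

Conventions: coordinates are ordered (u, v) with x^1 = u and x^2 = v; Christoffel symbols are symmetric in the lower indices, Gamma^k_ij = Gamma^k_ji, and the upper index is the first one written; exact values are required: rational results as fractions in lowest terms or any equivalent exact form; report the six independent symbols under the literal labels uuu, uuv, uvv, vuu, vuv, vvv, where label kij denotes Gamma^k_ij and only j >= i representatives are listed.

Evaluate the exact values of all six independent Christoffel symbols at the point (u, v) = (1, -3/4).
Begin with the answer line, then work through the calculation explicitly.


Answer: Gamma_uuu = 26480/9291, Gamma_uuv = -1480/489, Gamma_uvv = 70048/9291, Gamma_vuu = 8714/3097, Gamma_vuv = -914/489, Gamma_vvv = 53420/9291

E = 1809/256, F = -239/32, G = 35/4 at the point
E_u = -7/4, E_v = -713/48, F_u = -131/32, F_v = 199/12, G_u = 25/2, G_v = -12
EG - F^2 = 3097/512;  g^inv = (512/3097) * [[35/4, 239/32], [239/32, 1809/256]]
first-kind symbols [ij,l] = (1/2)(d_i g_jl + d_j g_il - d_l g_ij): [uu,u] = E_u/2 = -7/8, [uu,v] = F_u - E_v/2 = 10/3, [uv,u] = E_v/2 = -713/96, [uv,v] = G_u/2 = 25/4, [vv,u] = F_v - G_u/2 = 31/3, [vv,v] = G_v/2 = -6
Gamma^u_ij = (G*[ij,u] - F*[ij,v])/(EG - F^2), Gamma^v_ij = (E*[ij,v] - F*[ij,u])/(EG - F^2)


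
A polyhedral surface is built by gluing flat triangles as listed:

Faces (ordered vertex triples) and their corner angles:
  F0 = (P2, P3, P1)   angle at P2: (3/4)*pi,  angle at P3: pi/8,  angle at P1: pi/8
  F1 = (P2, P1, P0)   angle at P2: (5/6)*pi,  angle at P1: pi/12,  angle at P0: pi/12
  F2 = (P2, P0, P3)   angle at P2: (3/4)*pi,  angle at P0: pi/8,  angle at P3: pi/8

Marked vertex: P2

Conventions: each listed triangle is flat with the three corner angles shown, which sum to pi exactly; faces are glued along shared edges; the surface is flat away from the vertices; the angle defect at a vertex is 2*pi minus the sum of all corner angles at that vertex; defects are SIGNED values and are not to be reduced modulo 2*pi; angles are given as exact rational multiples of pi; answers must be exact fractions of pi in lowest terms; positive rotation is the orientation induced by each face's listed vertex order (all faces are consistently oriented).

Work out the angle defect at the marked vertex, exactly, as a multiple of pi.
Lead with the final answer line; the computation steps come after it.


Answer: defect(P2) = -pi/3

Sum of corner angles at P2: (7/3)*pi
defect = 2*pi - (7/3)*pi


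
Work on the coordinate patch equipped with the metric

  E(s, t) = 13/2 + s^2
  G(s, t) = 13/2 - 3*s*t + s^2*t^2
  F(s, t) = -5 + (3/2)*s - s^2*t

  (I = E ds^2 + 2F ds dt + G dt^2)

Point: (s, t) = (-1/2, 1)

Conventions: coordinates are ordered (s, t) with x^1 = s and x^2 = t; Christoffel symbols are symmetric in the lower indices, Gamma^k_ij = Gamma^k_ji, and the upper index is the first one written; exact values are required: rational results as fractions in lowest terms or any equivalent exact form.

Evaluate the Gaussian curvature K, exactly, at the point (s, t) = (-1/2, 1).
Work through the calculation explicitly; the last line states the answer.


E = 27/4, F = -6, G = 33/4, EG - F^2 = 315/16 at the point
E_s = -1, E_t = 0, F_s = 5/2, F_t = -1/4, G_s = -4, G_t = 2
E_tt = 0, F_st = 1, G_ss = 2
K follows from Brioschi's formula, (det M1 - det M2)/(EG - F^2)^2.
M1 = [[-E_tt/2 + F_st - G_ss/2, E_s/2, F_s - E_t/2], [F_t - G_s/2, E, F], [G_t/2, F, G]] = [[0, -1/2, 5/2], [7/4, 27/4, -6], [1, -6, 33/4]]; det M1 = -1053/32
M2 = [[0, E_t/2, G_s/2], [E_t/2, E, F], [G_s/2, F, G]] = [[0, 0, -2], [0, 27/4, -6], [-2, -6, 33/4]]; det M2 = -27
det M1 - det M2 = -189/32; K = -189/32 / (315/16)^2 = -8/525

Answer: K = -8/525


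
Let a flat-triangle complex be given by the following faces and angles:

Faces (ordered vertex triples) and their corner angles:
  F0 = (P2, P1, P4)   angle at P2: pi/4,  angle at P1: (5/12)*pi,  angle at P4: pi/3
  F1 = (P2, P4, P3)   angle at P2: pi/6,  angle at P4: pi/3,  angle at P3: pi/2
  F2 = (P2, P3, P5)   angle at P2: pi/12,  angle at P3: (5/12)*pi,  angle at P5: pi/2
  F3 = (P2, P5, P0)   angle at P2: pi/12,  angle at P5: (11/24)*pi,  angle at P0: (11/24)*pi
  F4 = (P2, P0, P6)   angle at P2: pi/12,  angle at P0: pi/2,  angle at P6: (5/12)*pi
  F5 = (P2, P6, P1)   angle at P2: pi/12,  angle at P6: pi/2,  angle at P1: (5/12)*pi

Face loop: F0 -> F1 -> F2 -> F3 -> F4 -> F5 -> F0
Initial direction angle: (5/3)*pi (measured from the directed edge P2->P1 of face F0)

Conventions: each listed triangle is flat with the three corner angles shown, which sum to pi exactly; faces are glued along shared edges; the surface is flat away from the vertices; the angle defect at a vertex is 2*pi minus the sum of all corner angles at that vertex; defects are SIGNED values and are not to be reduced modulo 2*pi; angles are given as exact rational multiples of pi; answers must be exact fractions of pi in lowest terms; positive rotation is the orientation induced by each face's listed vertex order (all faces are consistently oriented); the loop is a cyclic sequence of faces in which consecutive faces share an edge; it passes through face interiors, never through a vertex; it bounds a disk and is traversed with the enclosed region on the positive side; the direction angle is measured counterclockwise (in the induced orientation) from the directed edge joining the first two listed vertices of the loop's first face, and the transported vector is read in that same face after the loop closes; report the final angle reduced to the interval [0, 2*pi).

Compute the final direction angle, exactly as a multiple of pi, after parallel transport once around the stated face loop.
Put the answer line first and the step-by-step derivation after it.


Answer: final direction angle = (11/12)*pi

enclosed vertex P2: corner angles sum to (3/4)*pi, defect = 2*pi - (3/4)*pi = (5/4)*pi
the rotation equals the total enclosed defect, so the final angle is initial + defects (mod 2*pi)
final angle = (5/3)*pi + (5/4)*pi = (11/12)*pi (mod 2*pi)


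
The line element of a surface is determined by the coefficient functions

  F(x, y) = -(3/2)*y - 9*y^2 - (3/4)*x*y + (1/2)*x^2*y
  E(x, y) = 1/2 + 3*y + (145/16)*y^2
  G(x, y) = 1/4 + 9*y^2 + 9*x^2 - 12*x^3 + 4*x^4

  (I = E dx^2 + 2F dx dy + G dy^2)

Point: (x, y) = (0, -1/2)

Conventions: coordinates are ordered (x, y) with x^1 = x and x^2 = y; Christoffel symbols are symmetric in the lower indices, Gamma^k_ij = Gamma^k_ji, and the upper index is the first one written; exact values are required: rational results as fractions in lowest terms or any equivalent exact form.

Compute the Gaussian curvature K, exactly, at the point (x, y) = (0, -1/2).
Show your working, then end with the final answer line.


E = 81/64, F = -3/2, G = 5/2, EG - F^2 = 117/128 at the point
E_x = 0, E_y = -97/16, F_x = 3/8, F_y = 15/2, G_x = 0, G_y = -9
E_yy = 145/8, F_xy = -3/4, G_xx = 18
Brioschi: K = (det M1 - det M2) / (EG - F^2)^2 with the standard first/second-derivative matrices M1, M2.
M1 = [[-E_yy/2 + F_xy - G_xx/2, E_x/2, F_x - E_y/2], [F_y - G_x/2, E, F], [G_y/2, F, G]] = [[-301/16, 0, 109/32], [15/2, 81/64, -3/2], [-9/2, -3/2, 5/2]]; det M1 = -147933/4096
M2 = [[0, E_y/2, G_x/2], [E_y/2, E, F], [G_x/2, F, G]] = [[0, -97/32, 0], [-97/32, 81/64, -3/2], [0, -3/2, 5/2]]; det M2 = -47045/2048
det M1 - det M2 = -53843/4096; K = -53843/4096 / (117/128)^2 = -215372/13689

Answer: K = -215372/13689
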